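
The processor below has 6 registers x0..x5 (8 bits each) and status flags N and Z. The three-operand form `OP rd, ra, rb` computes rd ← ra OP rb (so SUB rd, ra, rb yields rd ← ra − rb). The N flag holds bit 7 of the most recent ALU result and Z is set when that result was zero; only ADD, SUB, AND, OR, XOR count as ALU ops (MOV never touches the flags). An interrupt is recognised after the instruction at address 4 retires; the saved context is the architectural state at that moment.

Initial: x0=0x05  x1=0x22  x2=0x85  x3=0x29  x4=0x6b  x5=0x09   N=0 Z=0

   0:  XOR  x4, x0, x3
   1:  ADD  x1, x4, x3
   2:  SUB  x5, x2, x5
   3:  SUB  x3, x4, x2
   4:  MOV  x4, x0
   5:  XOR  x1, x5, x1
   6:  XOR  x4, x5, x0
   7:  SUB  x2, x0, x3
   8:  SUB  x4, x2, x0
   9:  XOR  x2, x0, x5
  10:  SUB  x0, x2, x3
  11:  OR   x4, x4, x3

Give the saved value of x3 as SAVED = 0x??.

after  0: x0=0x05 x1=0x22 x2=0x85 x3=0x29 x4=0x2c x5=0x09  N=0 Z=0
after  1: x0=0x05 x1=0x55 x2=0x85 x3=0x29 x4=0x2c x5=0x09  N=0 Z=0
after  2: x0=0x05 x1=0x55 x2=0x85 x3=0x29 x4=0x2c x5=0x7c  N=0 Z=0
after  3: x0=0x05 x1=0x55 x2=0x85 x3=0xa7 x4=0x2c x5=0x7c  N=1 Z=0
after  4: x0=0x05 x1=0x55 x2=0x85 x3=0xa7 x4=0x05 x5=0x7c  N=1 Z=0
-- IRQ taken; context saved, return-PC = 5 --

SAVED = 0xa7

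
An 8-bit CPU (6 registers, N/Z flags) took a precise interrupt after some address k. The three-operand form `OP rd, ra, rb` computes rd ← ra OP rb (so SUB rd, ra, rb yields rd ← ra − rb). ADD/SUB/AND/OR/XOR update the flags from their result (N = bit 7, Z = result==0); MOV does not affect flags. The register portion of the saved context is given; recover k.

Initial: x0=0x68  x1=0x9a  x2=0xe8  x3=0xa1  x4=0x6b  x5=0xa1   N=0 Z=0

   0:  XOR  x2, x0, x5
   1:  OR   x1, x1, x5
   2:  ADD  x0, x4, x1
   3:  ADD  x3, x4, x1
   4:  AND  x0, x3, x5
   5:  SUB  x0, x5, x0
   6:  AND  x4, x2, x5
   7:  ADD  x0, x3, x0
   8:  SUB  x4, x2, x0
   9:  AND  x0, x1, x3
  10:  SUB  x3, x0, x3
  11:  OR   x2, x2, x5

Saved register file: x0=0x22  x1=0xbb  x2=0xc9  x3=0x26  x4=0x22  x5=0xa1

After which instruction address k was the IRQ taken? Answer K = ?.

K = 9

after  0: x0=0x68 x1=0x9a x2=0xc9 x3=0xa1 x4=0x6b x5=0xa1  N=1 Z=0
after  1: x0=0x68 x1=0xbb x2=0xc9 x3=0xa1 x4=0x6b x5=0xa1  N=1 Z=0
after  2: x0=0x26 x1=0xbb x2=0xc9 x3=0xa1 x4=0x6b x5=0xa1  N=0 Z=0
after  3: x0=0x26 x1=0xbb x2=0xc9 x3=0x26 x4=0x6b x5=0xa1  N=0 Z=0
after  4: x0=0x20 x1=0xbb x2=0xc9 x3=0x26 x4=0x6b x5=0xa1  N=0 Z=0
after  5: x0=0x81 x1=0xbb x2=0xc9 x3=0x26 x4=0x6b x5=0xa1  N=1 Z=0
after  6: x0=0x81 x1=0xbb x2=0xc9 x3=0x26 x4=0x81 x5=0xa1  N=1 Z=0
after  7: x0=0xa7 x1=0xbb x2=0xc9 x3=0x26 x4=0x81 x5=0xa1  N=1 Z=0
after  8: x0=0xa7 x1=0xbb x2=0xc9 x3=0x26 x4=0x22 x5=0xa1  N=0 Z=0
after  9: x0=0x22 x1=0xbb x2=0xc9 x3=0x26 x4=0x22 x5=0xa1  N=0 Z=0
-- IRQ taken; context saved, return-PC = 10 --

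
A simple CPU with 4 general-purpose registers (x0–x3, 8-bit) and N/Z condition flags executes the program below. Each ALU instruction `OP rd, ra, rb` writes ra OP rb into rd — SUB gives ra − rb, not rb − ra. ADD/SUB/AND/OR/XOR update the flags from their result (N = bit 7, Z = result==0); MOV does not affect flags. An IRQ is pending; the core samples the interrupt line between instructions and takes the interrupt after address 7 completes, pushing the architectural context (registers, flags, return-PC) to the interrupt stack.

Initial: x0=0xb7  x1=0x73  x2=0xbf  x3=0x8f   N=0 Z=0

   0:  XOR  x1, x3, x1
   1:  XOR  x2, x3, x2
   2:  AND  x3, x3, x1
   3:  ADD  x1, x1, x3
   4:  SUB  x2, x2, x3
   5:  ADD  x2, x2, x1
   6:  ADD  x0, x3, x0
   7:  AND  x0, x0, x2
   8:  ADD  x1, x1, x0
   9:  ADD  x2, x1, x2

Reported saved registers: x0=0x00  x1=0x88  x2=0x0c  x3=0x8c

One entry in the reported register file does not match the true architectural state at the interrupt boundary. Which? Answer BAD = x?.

BAD = x2

after  0: x0=0xb7 x1=0xfc x2=0xbf x3=0x8f  N=1 Z=0
after  1: x0=0xb7 x1=0xfc x2=0x30 x3=0x8f  N=0 Z=0
after  2: x0=0xb7 x1=0xfc x2=0x30 x3=0x8c  N=1 Z=0
after  3: x0=0xb7 x1=0x88 x2=0x30 x3=0x8c  N=1 Z=0
after  4: x0=0xb7 x1=0x88 x2=0xa4 x3=0x8c  N=1 Z=0
after  5: x0=0xb7 x1=0x88 x2=0x2c x3=0x8c  N=0 Z=0
after  6: x0=0x43 x1=0x88 x2=0x2c x3=0x8c  N=0 Z=0
after  7: x0=0x00 x1=0x88 x2=0x2c x3=0x8c  N=0 Z=1
-- IRQ taken; context saved, return-PC = 8 --
mismatch: x2: reported 0x0c vs actual 0x2c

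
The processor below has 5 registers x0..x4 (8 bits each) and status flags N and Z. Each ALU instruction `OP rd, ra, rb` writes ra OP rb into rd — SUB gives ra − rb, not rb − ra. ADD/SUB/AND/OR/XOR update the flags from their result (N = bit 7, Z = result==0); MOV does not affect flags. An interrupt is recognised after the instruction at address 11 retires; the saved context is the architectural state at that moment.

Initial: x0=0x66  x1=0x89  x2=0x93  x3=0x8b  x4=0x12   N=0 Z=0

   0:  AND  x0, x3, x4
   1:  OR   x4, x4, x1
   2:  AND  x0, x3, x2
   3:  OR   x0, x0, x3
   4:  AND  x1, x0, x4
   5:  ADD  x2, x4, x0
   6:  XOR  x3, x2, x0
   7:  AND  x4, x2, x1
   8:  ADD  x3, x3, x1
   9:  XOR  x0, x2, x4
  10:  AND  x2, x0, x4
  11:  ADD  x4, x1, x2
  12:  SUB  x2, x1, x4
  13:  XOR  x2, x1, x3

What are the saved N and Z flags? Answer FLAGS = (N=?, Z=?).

after  0: x0=0x02 x1=0x89 x2=0x93 x3=0x8b x4=0x12  N=0 Z=0
after  1: x0=0x02 x1=0x89 x2=0x93 x3=0x8b x4=0x9b  N=1 Z=0
after  2: x0=0x83 x1=0x89 x2=0x93 x3=0x8b x4=0x9b  N=1 Z=0
after  3: x0=0x8b x1=0x89 x2=0x93 x3=0x8b x4=0x9b  N=1 Z=0
after  4: x0=0x8b x1=0x8b x2=0x93 x3=0x8b x4=0x9b  N=1 Z=0
after  5: x0=0x8b x1=0x8b x2=0x26 x3=0x8b x4=0x9b  N=0 Z=0
after  6: x0=0x8b x1=0x8b x2=0x26 x3=0xad x4=0x9b  N=1 Z=0
after  7: x0=0x8b x1=0x8b x2=0x26 x3=0xad x4=0x02  N=0 Z=0
after  8: x0=0x8b x1=0x8b x2=0x26 x3=0x38 x4=0x02  N=0 Z=0
after  9: x0=0x24 x1=0x8b x2=0x26 x3=0x38 x4=0x02  N=0 Z=0
after 10: x0=0x24 x1=0x8b x2=0x00 x3=0x38 x4=0x02  N=0 Z=1
after 11: x0=0x24 x1=0x8b x2=0x00 x3=0x38 x4=0x8b  N=1 Z=0
-- IRQ taken; context saved, return-PC = 12 --

FLAGS = (N=1, Z=0)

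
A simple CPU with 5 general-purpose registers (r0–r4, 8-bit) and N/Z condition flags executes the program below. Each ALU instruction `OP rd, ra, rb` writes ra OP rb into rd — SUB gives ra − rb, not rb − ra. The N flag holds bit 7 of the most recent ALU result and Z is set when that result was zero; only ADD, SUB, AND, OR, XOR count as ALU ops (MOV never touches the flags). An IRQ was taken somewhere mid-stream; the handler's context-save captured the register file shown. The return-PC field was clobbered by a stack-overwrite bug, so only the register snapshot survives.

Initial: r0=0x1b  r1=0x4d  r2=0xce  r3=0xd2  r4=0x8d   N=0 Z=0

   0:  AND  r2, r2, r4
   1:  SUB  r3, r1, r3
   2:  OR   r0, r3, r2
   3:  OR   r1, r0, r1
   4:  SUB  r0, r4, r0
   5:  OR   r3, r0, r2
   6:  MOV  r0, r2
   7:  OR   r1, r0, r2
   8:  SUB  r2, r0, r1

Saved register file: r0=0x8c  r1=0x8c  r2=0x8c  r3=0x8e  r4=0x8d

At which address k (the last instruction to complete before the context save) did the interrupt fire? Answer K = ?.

K = 7

after  0: r0=0x1b r1=0x4d r2=0x8c r3=0xd2 r4=0x8d  N=1 Z=0
after  1: r0=0x1b r1=0x4d r2=0x8c r3=0x7b r4=0x8d  N=0 Z=0
after  2: r0=0xff r1=0x4d r2=0x8c r3=0x7b r4=0x8d  N=1 Z=0
after  3: r0=0xff r1=0xff r2=0x8c r3=0x7b r4=0x8d  N=1 Z=0
after  4: r0=0x8e r1=0xff r2=0x8c r3=0x7b r4=0x8d  N=1 Z=0
after  5: r0=0x8e r1=0xff r2=0x8c r3=0x8e r4=0x8d  N=1 Z=0
after  6: r0=0x8c r1=0xff r2=0x8c r3=0x8e r4=0x8d  N=1 Z=0
after  7: r0=0x8c r1=0x8c r2=0x8c r3=0x8e r4=0x8d  N=1 Z=0
-- IRQ taken; context saved, return-PC = 8 --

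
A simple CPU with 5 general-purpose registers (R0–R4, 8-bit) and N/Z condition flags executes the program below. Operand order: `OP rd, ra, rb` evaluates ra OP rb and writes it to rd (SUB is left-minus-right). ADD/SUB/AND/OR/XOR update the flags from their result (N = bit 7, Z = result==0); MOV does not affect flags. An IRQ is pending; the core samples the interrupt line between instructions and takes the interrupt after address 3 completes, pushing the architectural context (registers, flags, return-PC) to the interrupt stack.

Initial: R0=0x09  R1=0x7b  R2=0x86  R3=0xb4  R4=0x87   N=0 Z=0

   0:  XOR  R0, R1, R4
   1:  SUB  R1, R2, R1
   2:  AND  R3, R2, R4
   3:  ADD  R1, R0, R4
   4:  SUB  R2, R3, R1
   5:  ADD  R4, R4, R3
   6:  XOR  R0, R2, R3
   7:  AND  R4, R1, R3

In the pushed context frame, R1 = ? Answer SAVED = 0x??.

after  0: R0=0xfc R1=0x7b R2=0x86 R3=0xb4 R4=0x87  N=1 Z=0
after  1: R0=0xfc R1=0x0b R2=0x86 R3=0xb4 R4=0x87  N=0 Z=0
after  2: R0=0xfc R1=0x0b R2=0x86 R3=0x86 R4=0x87  N=1 Z=0
after  3: R0=0xfc R1=0x83 R2=0x86 R3=0x86 R4=0x87  N=1 Z=0
-- IRQ taken; context saved, return-PC = 4 --

SAVED = 0x83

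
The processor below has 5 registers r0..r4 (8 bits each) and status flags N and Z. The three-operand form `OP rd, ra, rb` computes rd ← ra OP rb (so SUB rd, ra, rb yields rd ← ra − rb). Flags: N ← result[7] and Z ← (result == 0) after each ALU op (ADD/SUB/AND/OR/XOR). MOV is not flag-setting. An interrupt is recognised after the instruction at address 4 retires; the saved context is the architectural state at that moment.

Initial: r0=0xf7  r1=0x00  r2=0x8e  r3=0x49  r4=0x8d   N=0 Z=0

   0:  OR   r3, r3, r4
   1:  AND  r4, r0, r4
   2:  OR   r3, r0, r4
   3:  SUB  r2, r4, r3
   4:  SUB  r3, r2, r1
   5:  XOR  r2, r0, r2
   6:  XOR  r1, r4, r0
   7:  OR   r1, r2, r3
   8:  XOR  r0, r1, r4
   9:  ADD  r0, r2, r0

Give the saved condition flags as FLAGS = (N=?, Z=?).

FLAGS = (N=1, Z=0)

after  0: r0=0xf7 r1=0x00 r2=0x8e r3=0xcd r4=0x8d  N=1 Z=0
after  1: r0=0xf7 r1=0x00 r2=0x8e r3=0xcd r4=0x85  N=1 Z=0
after  2: r0=0xf7 r1=0x00 r2=0x8e r3=0xf7 r4=0x85  N=1 Z=0
after  3: r0=0xf7 r1=0x00 r2=0x8e r3=0xf7 r4=0x85  N=1 Z=0
after  4: r0=0xf7 r1=0x00 r2=0x8e r3=0x8e r4=0x85  N=1 Z=0
-- IRQ taken; context saved, return-PC = 5 --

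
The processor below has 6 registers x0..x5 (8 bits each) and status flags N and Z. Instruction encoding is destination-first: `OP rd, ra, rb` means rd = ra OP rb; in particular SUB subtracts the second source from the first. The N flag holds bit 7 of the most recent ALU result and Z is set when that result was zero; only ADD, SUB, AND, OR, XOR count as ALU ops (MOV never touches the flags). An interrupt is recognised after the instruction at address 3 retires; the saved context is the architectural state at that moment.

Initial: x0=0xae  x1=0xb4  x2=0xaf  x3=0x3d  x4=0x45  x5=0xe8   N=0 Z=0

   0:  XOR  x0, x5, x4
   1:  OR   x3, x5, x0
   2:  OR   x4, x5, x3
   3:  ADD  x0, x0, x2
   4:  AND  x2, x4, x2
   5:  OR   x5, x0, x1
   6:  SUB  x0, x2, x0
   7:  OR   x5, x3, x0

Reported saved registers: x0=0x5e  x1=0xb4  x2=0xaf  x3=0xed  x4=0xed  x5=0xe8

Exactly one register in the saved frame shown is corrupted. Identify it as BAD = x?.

after  0: x0=0xad x1=0xb4 x2=0xaf x3=0x3d x4=0x45 x5=0xe8  N=1 Z=0
after  1: x0=0xad x1=0xb4 x2=0xaf x3=0xed x4=0x45 x5=0xe8  N=1 Z=0
after  2: x0=0xad x1=0xb4 x2=0xaf x3=0xed x4=0xed x5=0xe8  N=1 Z=0
after  3: x0=0x5c x1=0xb4 x2=0xaf x3=0xed x4=0xed x5=0xe8  N=0 Z=0
-- IRQ taken; context saved, return-PC = 4 --
mismatch: x0: reported 0x5e vs actual 0x5c

BAD = x0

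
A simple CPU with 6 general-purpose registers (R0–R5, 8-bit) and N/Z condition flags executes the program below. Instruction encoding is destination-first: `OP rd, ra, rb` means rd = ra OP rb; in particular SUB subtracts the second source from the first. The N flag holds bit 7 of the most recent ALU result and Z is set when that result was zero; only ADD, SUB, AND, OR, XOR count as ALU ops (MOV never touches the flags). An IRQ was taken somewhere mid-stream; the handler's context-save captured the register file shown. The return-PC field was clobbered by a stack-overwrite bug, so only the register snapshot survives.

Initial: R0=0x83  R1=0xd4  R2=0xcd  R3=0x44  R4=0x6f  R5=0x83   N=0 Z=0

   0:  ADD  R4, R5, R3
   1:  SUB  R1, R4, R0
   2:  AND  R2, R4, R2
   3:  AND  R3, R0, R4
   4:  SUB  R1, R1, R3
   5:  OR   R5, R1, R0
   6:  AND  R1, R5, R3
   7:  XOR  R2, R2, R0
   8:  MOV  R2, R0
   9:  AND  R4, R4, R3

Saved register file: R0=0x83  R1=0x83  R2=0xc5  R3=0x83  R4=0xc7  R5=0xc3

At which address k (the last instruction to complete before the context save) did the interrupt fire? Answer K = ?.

after  0: R0=0x83 R1=0xd4 R2=0xcd R3=0x44 R4=0xc7 R5=0x83  N=1 Z=0
after  1: R0=0x83 R1=0x44 R2=0xcd R3=0x44 R4=0xc7 R5=0x83  N=0 Z=0
after  2: R0=0x83 R1=0x44 R2=0xc5 R3=0x44 R4=0xc7 R5=0x83  N=1 Z=0
after  3: R0=0x83 R1=0x44 R2=0xc5 R3=0x83 R4=0xc7 R5=0x83  N=1 Z=0
after  4: R0=0x83 R1=0xc1 R2=0xc5 R3=0x83 R4=0xc7 R5=0x83  N=1 Z=0
after  5: R0=0x83 R1=0xc1 R2=0xc5 R3=0x83 R4=0xc7 R5=0xc3  N=1 Z=0
after  6: R0=0x83 R1=0x83 R2=0xc5 R3=0x83 R4=0xc7 R5=0xc3  N=1 Z=0
-- IRQ taken; context saved, return-PC = 7 --

K = 6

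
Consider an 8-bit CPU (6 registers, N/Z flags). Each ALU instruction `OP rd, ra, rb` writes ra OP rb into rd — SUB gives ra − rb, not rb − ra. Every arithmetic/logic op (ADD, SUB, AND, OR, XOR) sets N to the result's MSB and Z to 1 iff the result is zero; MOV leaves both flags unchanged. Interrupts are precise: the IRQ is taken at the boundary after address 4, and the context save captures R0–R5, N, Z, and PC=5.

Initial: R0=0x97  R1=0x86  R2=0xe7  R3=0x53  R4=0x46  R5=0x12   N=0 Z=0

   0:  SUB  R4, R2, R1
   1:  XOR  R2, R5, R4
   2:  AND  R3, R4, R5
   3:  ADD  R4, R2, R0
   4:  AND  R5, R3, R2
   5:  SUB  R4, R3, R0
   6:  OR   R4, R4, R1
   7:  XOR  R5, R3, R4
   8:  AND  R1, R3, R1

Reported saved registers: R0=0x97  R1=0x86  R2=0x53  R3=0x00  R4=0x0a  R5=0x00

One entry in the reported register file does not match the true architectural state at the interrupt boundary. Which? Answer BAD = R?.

BAD = R2

after  0: R0=0x97 R1=0x86 R2=0xe7 R3=0x53 R4=0x61 R5=0x12  N=0 Z=0
after  1: R0=0x97 R1=0x86 R2=0x73 R3=0x53 R4=0x61 R5=0x12  N=0 Z=0
after  2: R0=0x97 R1=0x86 R2=0x73 R3=0x00 R4=0x61 R5=0x12  N=0 Z=1
after  3: R0=0x97 R1=0x86 R2=0x73 R3=0x00 R4=0x0a R5=0x12  N=0 Z=0
after  4: R0=0x97 R1=0x86 R2=0x73 R3=0x00 R4=0x0a R5=0x00  N=0 Z=1
-- IRQ taken; context saved, return-PC = 5 --
mismatch: R2: reported 0x53 vs actual 0x73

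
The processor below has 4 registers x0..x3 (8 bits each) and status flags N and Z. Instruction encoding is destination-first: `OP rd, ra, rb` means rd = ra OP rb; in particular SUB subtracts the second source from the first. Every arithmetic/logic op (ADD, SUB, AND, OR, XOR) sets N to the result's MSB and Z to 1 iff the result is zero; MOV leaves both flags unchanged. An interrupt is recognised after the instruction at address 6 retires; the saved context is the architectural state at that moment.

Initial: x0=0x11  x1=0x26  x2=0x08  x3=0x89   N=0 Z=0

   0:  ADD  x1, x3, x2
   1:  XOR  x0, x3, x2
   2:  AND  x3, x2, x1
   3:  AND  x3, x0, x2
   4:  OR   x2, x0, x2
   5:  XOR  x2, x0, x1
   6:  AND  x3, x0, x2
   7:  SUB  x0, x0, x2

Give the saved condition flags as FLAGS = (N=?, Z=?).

after  0: x0=0x11 x1=0x91 x2=0x08 x3=0x89  N=1 Z=0
after  1: x0=0x81 x1=0x91 x2=0x08 x3=0x89  N=1 Z=0
after  2: x0=0x81 x1=0x91 x2=0x08 x3=0x00  N=0 Z=1
after  3: x0=0x81 x1=0x91 x2=0x08 x3=0x00  N=0 Z=1
after  4: x0=0x81 x1=0x91 x2=0x89 x3=0x00  N=1 Z=0
after  5: x0=0x81 x1=0x91 x2=0x10 x3=0x00  N=0 Z=0
after  6: x0=0x81 x1=0x91 x2=0x10 x3=0x00  N=0 Z=1
-- IRQ taken; context saved, return-PC = 7 --

FLAGS = (N=0, Z=1)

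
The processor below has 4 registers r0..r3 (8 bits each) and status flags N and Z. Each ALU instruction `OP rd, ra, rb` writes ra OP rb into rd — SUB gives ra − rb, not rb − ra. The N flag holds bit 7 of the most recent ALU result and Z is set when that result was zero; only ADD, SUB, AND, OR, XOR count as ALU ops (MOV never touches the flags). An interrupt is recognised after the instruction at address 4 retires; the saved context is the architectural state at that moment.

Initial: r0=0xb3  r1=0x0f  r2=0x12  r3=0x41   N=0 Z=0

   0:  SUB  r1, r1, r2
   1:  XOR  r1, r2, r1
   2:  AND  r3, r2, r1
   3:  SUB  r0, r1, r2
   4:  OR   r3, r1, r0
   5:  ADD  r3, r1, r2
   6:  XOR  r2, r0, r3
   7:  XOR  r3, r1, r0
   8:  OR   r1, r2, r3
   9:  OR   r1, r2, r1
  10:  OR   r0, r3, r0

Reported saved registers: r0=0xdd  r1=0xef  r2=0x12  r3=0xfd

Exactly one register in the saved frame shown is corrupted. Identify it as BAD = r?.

BAD = r3

after  0: r0=0xb3 r1=0xfd r2=0x12 r3=0x41  N=1 Z=0
after  1: r0=0xb3 r1=0xef r2=0x12 r3=0x41  N=1 Z=0
after  2: r0=0xb3 r1=0xef r2=0x12 r3=0x02  N=0 Z=0
after  3: r0=0xdd r1=0xef r2=0x12 r3=0x02  N=1 Z=0
after  4: r0=0xdd r1=0xef r2=0x12 r3=0xff  N=1 Z=0
-- IRQ taken; context saved, return-PC = 5 --
mismatch: r3: reported 0xfd vs actual 0xff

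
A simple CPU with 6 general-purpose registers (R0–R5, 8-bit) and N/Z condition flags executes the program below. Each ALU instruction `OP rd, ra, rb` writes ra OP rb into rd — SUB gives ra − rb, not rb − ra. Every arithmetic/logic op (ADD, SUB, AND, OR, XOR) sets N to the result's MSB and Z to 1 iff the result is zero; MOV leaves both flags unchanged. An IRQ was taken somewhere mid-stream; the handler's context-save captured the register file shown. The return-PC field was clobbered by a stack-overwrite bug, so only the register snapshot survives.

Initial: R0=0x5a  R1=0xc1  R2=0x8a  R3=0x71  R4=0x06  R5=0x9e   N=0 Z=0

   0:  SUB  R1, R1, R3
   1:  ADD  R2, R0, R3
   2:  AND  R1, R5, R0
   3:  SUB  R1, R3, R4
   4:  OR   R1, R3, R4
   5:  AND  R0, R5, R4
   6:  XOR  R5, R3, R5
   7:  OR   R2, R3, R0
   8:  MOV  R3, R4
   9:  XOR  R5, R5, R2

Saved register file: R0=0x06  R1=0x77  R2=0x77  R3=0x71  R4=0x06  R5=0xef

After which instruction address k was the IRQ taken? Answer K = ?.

K = 7

after  0: R0=0x5a R1=0x50 R2=0x8a R3=0x71 R4=0x06 R5=0x9e  N=0 Z=0
after  1: R0=0x5a R1=0x50 R2=0xcb R3=0x71 R4=0x06 R5=0x9e  N=1 Z=0
after  2: R0=0x5a R1=0x1a R2=0xcb R3=0x71 R4=0x06 R5=0x9e  N=0 Z=0
after  3: R0=0x5a R1=0x6b R2=0xcb R3=0x71 R4=0x06 R5=0x9e  N=0 Z=0
after  4: R0=0x5a R1=0x77 R2=0xcb R3=0x71 R4=0x06 R5=0x9e  N=0 Z=0
after  5: R0=0x06 R1=0x77 R2=0xcb R3=0x71 R4=0x06 R5=0x9e  N=0 Z=0
after  6: R0=0x06 R1=0x77 R2=0xcb R3=0x71 R4=0x06 R5=0xef  N=1 Z=0
after  7: R0=0x06 R1=0x77 R2=0x77 R3=0x71 R4=0x06 R5=0xef  N=0 Z=0
-- IRQ taken; context saved, return-PC = 8 --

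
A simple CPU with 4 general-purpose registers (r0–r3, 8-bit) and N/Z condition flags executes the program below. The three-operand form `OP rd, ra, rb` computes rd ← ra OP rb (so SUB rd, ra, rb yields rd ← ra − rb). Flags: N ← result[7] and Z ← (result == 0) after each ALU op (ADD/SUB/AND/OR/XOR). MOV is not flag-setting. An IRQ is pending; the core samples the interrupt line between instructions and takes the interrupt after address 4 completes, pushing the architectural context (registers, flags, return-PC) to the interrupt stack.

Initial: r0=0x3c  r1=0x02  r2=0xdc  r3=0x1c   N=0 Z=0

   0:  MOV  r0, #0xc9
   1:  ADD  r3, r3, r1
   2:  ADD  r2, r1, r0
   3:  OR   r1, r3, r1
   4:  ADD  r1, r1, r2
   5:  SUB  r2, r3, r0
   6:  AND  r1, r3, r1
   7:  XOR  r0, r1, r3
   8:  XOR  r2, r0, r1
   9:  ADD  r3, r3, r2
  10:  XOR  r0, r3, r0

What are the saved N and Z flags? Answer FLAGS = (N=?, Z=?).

FLAGS = (N=1, Z=0)

after  0: r0=0xc9 r1=0x02 r2=0xdc r3=0x1c  N=0 Z=0
after  1: r0=0xc9 r1=0x02 r2=0xdc r3=0x1e  N=0 Z=0
after  2: r0=0xc9 r1=0x02 r2=0xcb r3=0x1e  N=1 Z=0
after  3: r0=0xc9 r1=0x1e r2=0xcb r3=0x1e  N=0 Z=0
after  4: r0=0xc9 r1=0xe9 r2=0xcb r3=0x1e  N=1 Z=0
-- IRQ taken; context saved, return-PC = 5 --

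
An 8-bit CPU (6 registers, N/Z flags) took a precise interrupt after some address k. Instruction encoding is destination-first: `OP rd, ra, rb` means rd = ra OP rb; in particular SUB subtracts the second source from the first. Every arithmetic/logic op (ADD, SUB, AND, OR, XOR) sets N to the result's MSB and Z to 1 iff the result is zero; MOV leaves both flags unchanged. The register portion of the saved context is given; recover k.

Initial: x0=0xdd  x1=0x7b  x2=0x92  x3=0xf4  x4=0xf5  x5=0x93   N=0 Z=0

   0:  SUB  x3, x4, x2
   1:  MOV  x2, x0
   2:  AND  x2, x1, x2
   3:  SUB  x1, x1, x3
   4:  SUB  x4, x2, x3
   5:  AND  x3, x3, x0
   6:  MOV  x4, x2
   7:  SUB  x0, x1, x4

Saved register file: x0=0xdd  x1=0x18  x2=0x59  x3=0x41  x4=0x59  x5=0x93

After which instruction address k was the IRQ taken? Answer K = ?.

after  0: x0=0xdd x1=0x7b x2=0x92 x3=0x63 x4=0xf5 x5=0x93  N=0 Z=0
after  1: x0=0xdd x1=0x7b x2=0xdd x3=0x63 x4=0xf5 x5=0x93  N=0 Z=0
after  2: x0=0xdd x1=0x7b x2=0x59 x3=0x63 x4=0xf5 x5=0x93  N=0 Z=0
after  3: x0=0xdd x1=0x18 x2=0x59 x3=0x63 x4=0xf5 x5=0x93  N=0 Z=0
after  4: x0=0xdd x1=0x18 x2=0x59 x3=0x63 x4=0xf6 x5=0x93  N=1 Z=0
after  5: x0=0xdd x1=0x18 x2=0x59 x3=0x41 x4=0xf6 x5=0x93  N=0 Z=0
after  6: x0=0xdd x1=0x18 x2=0x59 x3=0x41 x4=0x59 x5=0x93  N=0 Z=0
-- IRQ taken; context saved, return-PC = 7 --

K = 6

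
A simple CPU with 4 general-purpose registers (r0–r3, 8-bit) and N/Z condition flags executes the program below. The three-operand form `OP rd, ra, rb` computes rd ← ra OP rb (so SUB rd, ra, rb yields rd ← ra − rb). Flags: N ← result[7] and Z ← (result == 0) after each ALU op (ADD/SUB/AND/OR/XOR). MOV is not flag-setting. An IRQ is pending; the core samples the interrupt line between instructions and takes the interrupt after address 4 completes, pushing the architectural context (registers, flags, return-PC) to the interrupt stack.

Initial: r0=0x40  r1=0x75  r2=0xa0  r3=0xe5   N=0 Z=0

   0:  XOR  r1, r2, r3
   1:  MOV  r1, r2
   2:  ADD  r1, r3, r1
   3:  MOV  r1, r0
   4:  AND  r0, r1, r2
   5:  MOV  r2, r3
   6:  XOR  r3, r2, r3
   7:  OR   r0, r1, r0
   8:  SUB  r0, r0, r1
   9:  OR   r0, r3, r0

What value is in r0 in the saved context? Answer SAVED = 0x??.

after  0: r0=0x40 r1=0x45 r2=0xa0 r3=0xe5  N=0 Z=0
after  1: r0=0x40 r1=0xa0 r2=0xa0 r3=0xe5  N=0 Z=0
after  2: r0=0x40 r1=0x85 r2=0xa0 r3=0xe5  N=1 Z=0
after  3: r0=0x40 r1=0x40 r2=0xa0 r3=0xe5  N=1 Z=0
after  4: r0=0x00 r1=0x40 r2=0xa0 r3=0xe5  N=0 Z=1
-- IRQ taken; context saved, return-PC = 5 --

SAVED = 0x00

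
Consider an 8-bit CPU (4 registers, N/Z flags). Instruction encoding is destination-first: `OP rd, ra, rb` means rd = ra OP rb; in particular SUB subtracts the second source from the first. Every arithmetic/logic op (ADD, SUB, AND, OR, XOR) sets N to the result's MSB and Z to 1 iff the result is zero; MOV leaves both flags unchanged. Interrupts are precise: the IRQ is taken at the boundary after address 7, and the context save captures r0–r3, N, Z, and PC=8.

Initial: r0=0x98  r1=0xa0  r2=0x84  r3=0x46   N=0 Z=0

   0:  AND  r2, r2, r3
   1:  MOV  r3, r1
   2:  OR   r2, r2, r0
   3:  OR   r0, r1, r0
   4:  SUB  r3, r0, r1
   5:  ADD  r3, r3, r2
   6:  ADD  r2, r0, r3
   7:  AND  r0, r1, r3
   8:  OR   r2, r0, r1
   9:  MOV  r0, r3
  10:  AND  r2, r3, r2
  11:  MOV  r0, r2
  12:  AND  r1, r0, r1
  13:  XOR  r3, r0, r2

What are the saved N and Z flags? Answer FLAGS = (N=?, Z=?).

FLAGS = (N=1, Z=0)

after  0: r0=0x98 r1=0xa0 r2=0x04 r3=0x46  N=0 Z=0
after  1: r0=0x98 r1=0xa0 r2=0x04 r3=0xa0  N=0 Z=0
after  2: r0=0x98 r1=0xa0 r2=0x9c r3=0xa0  N=1 Z=0
after  3: r0=0xb8 r1=0xa0 r2=0x9c r3=0xa0  N=1 Z=0
after  4: r0=0xb8 r1=0xa0 r2=0x9c r3=0x18  N=0 Z=0
after  5: r0=0xb8 r1=0xa0 r2=0x9c r3=0xb4  N=1 Z=0
after  6: r0=0xb8 r1=0xa0 r2=0x6c r3=0xb4  N=0 Z=0
after  7: r0=0xa0 r1=0xa0 r2=0x6c r3=0xb4  N=1 Z=0
-- IRQ taken; context saved, return-PC = 8 --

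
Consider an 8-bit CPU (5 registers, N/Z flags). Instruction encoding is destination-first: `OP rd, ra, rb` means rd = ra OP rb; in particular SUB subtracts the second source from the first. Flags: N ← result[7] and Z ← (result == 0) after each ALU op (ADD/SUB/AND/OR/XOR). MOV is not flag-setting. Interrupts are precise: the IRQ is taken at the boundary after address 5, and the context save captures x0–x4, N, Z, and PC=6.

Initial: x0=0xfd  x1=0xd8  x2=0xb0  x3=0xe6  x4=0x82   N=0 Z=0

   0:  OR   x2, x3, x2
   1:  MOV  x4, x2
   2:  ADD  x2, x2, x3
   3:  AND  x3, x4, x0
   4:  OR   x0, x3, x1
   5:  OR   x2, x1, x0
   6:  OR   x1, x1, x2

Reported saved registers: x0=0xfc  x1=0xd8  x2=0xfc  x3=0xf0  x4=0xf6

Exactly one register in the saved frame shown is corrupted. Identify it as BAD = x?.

after  0: x0=0xfd x1=0xd8 x2=0xf6 x3=0xe6 x4=0x82  N=1 Z=0
after  1: x0=0xfd x1=0xd8 x2=0xf6 x3=0xe6 x4=0xf6  N=1 Z=0
after  2: x0=0xfd x1=0xd8 x2=0xdc x3=0xe6 x4=0xf6  N=1 Z=0
after  3: x0=0xfd x1=0xd8 x2=0xdc x3=0xf4 x4=0xf6  N=1 Z=0
after  4: x0=0xfc x1=0xd8 x2=0xdc x3=0xf4 x4=0xf6  N=1 Z=0
after  5: x0=0xfc x1=0xd8 x2=0xfc x3=0xf4 x4=0xf6  N=1 Z=0
-- IRQ taken; context saved, return-PC = 6 --
mismatch: x3: reported 0xf0 vs actual 0xf4

BAD = x3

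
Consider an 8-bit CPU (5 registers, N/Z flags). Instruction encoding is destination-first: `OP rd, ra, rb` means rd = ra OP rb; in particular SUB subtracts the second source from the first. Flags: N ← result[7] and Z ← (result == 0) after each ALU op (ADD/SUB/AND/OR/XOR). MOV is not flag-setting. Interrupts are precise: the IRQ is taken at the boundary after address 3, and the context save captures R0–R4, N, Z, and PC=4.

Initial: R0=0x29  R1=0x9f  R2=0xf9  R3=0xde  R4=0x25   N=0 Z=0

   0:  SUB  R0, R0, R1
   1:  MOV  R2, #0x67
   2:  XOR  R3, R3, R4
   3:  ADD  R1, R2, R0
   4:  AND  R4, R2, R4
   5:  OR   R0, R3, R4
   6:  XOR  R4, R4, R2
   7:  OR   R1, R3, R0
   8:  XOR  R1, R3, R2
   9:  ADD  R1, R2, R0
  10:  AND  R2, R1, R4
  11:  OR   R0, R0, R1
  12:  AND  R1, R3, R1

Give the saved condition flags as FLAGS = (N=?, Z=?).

FLAGS = (N=1, Z=0)

after  0: R0=0x8a R1=0x9f R2=0xf9 R3=0xde R4=0x25  N=1 Z=0
after  1: R0=0x8a R1=0x9f R2=0x67 R3=0xde R4=0x25  N=1 Z=0
after  2: R0=0x8a R1=0x9f R2=0x67 R3=0xfb R4=0x25  N=1 Z=0
after  3: R0=0x8a R1=0xf1 R2=0x67 R3=0xfb R4=0x25  N=1 Z=0
-- IRQ taken; context saved, return-PC = 4 --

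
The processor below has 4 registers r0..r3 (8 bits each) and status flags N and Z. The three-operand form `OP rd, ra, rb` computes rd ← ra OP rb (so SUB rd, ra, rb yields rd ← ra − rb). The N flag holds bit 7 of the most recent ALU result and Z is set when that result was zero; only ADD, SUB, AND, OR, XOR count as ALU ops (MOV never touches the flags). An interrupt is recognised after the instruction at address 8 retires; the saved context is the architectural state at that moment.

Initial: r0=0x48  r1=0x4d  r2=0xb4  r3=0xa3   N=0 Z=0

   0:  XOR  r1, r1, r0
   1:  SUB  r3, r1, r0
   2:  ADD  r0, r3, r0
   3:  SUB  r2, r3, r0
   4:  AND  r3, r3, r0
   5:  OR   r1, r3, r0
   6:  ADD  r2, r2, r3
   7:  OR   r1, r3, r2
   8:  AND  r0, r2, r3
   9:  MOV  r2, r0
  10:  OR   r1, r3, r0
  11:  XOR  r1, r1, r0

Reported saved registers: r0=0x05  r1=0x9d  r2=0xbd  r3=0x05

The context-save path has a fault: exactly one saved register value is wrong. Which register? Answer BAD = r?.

BAD = r1

after  0: r0=0x48 r1=0x05 r2=0xb4 r3=0xa3  N=0 Z=0
after  1: r0=0x48 r1=0x05 r2=0xb4 r3=0xbd  N=1 Z=0
after  2: r0=0x05 r1=0x05 r2=0xb4 r3=0xbd  N=0 Z=0
after  3: r0=0x05 r1=0x05 r2=0xb8 r3=0xbd  N=1 Z=0
after  4: r0=0x05 r1=0x05 r2=0xb8 r3=0x05  N=0 Z=0
after  5: r0=0x05 r1=0x05 r2=0xb8 r3=0x05  N=0 Z=0
after  6: r0=0x05 r1=0x05 r2=0xbd r3=0x05  N=1 Z=0
after  7: r0=0x05 r1=0xbd r2=0xbd r3=0x05  N=1 Z=0
after  8: r0=0x05 r1=0xbd r2=0xbd r3=0x05  N=0 Z=0
-- IRQ taken; context saved, return-PC = 9 --
mismatch: r1: reported 0x9d vs actual 0xbd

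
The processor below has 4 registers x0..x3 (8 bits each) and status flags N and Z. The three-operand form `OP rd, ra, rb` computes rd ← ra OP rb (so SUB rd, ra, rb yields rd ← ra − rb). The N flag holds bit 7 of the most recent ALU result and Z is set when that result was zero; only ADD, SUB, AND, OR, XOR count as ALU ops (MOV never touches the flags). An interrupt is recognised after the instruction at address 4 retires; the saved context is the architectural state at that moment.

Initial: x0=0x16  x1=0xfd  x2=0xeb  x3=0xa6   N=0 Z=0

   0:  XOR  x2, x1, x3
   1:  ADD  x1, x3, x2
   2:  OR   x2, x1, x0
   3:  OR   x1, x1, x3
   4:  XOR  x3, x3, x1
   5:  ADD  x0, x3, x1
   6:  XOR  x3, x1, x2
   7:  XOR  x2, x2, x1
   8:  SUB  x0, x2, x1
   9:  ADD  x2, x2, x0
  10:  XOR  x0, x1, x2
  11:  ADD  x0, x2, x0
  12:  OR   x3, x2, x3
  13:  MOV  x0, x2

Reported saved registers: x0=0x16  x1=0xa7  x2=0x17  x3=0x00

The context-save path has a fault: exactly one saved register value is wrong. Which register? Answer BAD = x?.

BAD = x3

after  0: x0=0x16 x1=0xfd x2=0x5b x3=0xa6  N=0 Z=0
after  1: x0=0x16 x1=0x01 x2=0x5b x3=0xa6  N=0 Z=0
after  2: x0=0x16 x1=0x01 x2=0x17 x3=0xa6  N=0 Z=0
after  3: x0=0x16 x1=0xa7 x2=0x17 x3=0xa6  N=1 Z=0
after  4: x0=0x16 x1=0xa7 x2=0x17 x3=0x01  N=0 Z=0
-- IRQ taken; context saved, return-PC = 5 --
mismatch: x3: reported 0x00 vs actual 0x01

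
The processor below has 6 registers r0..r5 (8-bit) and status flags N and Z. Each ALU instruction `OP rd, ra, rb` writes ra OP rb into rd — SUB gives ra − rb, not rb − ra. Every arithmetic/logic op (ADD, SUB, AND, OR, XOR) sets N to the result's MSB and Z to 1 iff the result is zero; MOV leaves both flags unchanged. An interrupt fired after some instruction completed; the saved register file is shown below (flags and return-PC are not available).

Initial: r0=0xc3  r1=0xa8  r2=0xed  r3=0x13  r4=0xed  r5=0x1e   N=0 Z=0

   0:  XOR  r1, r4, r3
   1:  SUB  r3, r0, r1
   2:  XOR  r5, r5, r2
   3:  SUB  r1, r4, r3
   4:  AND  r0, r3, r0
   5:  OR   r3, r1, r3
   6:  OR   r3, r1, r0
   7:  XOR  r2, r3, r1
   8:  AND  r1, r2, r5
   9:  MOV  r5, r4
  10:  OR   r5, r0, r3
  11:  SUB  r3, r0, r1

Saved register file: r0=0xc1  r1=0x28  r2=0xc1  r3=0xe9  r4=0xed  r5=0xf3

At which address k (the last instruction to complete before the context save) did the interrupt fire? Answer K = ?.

after  0: r0=0xc3 r1=0xfe r2=0xed r3=0x13 r4=0xed r5=0x1e  N=1 Z=0
after  1: r0=0xc3 r1=0xfe r2=0xed r3=0xc5 r4=0xed r5=0x1e  N=1 Z=0
after  2: r0=0xc3 r1=0xfe r2=0xed r3=0xc5 r4=0xed r5=0xf3  N=1 Z=0
after  3: r0=0xc3 r1=0x28 r2=0xed r3=0xc5 r4=0xed r5=0xf3  N=0 Z=0
after  4: r0=0xc1 r1=0x28 r2=0xed r3=0xc5 r4=0xed r5=0xf3  N=1 Z=0
after  5: r0=0xc1 r1=0x28 r2=0xed r3=0xed r4=0xed r5=0xf3  N=1 Z=0
after  6: r0=0xc1 r1=0x28 r2=0xed r3=0xe9 r4=0xed r5=0xf3  N=1 Z=0
after  7: r0=0xc1 r1=0x28 r2=0xc1 r3=0xe9 r4=0xed r5=0xf3  N=1 Z=0
-- IRQ taken; context saved, return-PC = 8 --

K = 7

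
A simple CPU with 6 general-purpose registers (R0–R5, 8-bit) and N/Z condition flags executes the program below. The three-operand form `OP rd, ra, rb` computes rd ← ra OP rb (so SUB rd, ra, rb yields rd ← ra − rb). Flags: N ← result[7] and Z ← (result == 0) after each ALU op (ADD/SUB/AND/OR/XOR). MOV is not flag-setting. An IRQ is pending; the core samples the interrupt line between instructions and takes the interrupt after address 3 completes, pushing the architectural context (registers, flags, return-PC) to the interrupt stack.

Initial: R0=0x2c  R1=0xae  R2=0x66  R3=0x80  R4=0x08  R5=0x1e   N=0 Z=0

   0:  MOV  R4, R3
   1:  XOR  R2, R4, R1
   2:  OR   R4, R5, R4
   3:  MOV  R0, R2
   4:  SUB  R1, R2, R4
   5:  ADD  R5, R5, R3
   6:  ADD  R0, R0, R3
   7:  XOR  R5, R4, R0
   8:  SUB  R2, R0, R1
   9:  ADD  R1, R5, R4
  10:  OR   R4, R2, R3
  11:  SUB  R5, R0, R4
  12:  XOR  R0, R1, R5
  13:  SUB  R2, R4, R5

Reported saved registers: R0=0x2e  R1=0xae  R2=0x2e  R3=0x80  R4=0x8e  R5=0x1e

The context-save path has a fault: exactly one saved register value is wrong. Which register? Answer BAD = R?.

BAD = R4

after  0: R0=0x2c R1=0xae R2=0x66 R3=0x80 R4=0x80 R5=0x1e  N=0 Z=0
after  1: R0=0x2c R1=0xae R2=0x2e R3=0x80 R4=0x80 R5=0x1e  N=0 Z=0
after  2: R0=0x2c R1=0xae R2=0x2e R3=0x80 R4=0x9e R5=0x1e  N=1 Z=0
after  3: R0=0x2e R1=0xae R2=0x2e R3=0x80 R4=0x9e R5=0x1e  N=1 Z=0
-- IRQ taken; context saved, return-PC = 4 --
mismatch: R4: reported 0x8e vs actual 0x9e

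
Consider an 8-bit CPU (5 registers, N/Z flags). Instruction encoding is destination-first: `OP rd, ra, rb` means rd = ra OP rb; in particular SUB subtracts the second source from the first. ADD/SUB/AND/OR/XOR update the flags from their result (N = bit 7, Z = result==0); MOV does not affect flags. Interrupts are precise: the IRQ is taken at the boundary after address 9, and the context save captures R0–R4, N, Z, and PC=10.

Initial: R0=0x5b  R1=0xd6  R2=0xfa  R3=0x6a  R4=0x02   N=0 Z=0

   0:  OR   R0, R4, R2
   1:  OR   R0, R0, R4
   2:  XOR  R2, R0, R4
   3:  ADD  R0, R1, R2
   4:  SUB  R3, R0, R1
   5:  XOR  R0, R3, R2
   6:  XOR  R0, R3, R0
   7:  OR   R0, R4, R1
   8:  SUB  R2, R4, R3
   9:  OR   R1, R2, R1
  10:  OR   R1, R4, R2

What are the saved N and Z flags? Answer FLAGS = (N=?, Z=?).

FLAGS = (N=1, Z=0)

after  0: R0=0xfa R1=0xd6 R2=0xfa R3=0x6a R4=0x02  N=1 Z=0
after  1: R0=0xfa R1=0xd6 R2=0xfa R3=0x6a R4=0x02  N=1 Z=0
after  2: R0=0xfa R1=0xd6 R2=0xf8 R3=0x6a R4=0x02  N=1 Z=0
after  3: R0=0xce R1=0xd6 R2=0xf8 R3=0x6a R4=0x02  N=1 Z=0
after  4: R0=0xce R1=0xd6 R2=0xf8 R3=0xf8 R4=0x02  N=1 Z=0
after  5: R0=0x00 R1=0xd6 R2=0xf8 R3=0xf8 R4=0x02  N=0 Z=1
after  6: R0=0xf8 R1=0xd6 R2=0xf8 R3=0xf8 R4=0x02  N=1 Z=0
after  7: R0=0xd6 R1=0xd6 R2=0xf8 R3=0xf8 R4=0x02  N=1 Z=0
after  8: R0=0xd6 R1=0xd6 R2=0x0a R3=0xf8 R4=0x02  N=0 Z=0
after  9: R0=0xd6 R1=0xde R2=0x0a R3=0xf8 R4=0x02  N=1 Z=0
-- IRQ taken; context saved, return-PC = 10 --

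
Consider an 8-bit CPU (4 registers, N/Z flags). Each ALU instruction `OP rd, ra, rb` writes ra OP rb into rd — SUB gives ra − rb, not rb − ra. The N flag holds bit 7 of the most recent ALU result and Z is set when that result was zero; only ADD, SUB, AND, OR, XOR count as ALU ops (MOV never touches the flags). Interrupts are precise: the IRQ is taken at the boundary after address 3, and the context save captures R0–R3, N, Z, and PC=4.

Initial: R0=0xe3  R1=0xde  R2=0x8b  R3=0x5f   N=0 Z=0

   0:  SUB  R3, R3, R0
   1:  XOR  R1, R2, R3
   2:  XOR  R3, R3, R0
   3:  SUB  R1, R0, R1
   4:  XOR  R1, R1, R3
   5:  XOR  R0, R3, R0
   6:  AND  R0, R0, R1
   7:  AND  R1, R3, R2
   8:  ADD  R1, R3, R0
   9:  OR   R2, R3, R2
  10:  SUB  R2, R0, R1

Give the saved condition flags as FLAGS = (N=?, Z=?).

after  0: R0=0xe3 R1=0xde R2=0x8b R3=0x7c  N=0 Z=0
after  1: R0=0xe3 R1=0xf7 R2=0x8b R3=0x7c  N=1 Z=0
after  2: R0=0xe3 R1=0xf7 R2=0x8b R3=0x9f  N=1 Z=0
after  3: R0=0xe3 R1=0xec R2=0x8b R3=0x9f  N=1 Z=0
-- IRQ taken; context saved, return-PC = 4 --

FLAGS = (N=1, Z=0)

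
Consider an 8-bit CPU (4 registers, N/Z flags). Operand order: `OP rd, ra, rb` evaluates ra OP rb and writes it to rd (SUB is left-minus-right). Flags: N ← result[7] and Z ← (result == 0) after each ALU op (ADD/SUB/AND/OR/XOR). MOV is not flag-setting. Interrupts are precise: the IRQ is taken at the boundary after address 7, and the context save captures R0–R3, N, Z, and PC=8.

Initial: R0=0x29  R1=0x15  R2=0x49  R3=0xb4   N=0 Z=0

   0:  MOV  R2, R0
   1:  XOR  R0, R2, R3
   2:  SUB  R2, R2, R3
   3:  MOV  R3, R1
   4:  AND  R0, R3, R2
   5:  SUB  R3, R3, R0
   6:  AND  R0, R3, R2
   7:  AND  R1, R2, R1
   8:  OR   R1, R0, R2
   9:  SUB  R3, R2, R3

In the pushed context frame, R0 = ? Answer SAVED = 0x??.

after  0: R0=0x29 R1=0x15 R2=0x29 R3=0xb4  N=0 Z=0
after  1: R0=0x9d R1=0x15 R2=0x29 R3=0xb4  N=1 Z=0
after  2: R0=0x9d R1=0x15 R2=0x75 R3=0xb4  N=0 Z=0
after  3: R0=0x9d R1=0x15 R2=0x75 R3=0x15  N=0 Z=0
after  4: R0=0x15 R1=0x15 R2=0x75 R3=0x15  N=0 Z=0
after  5: R0=0x15 R1=0x15 R2=0x75 R3=0x00  N=0 Z=1
after  6: R0=0x00 R1=0x15 R2=0x75 R3=0x00  N=0 Z=1
after  7: R0=0x00 R1=0x15 R2=0x75 R3=0x00  N=0 Z=0
-- IRQ taken; context saved, return-PC = 8 --

SAVED = 0x00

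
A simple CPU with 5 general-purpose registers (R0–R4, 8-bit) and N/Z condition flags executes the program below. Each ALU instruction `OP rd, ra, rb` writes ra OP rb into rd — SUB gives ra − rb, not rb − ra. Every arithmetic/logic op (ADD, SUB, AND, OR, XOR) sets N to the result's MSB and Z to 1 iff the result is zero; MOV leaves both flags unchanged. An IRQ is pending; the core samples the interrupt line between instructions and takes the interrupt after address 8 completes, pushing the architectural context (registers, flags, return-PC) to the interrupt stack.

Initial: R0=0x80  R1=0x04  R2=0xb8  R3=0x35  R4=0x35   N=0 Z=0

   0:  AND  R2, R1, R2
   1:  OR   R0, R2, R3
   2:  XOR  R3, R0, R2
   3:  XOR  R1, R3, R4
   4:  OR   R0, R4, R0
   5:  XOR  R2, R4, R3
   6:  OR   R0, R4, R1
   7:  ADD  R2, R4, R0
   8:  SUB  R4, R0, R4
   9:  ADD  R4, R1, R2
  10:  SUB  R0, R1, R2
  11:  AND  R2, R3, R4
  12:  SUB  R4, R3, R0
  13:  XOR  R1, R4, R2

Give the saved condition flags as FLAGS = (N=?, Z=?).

FLAGS = (N=0, Z=1)

after  0: R0=0x80 R1=0x04 R2=0x00 R3=0x35 R4=0x35  N=0 Z=1
after  1: R0=0x35 R1=0x04 R2=0x00 R3=0x35 R4=0x35  N=0 Z=0
after  2: R0=0x35 R1=0x04 R2=0x00 R3=0x35 R4=0x35  N=0 Z=0
after  3: R0=0x35 R1=0x00 R2=0x00 R3=0x35 R4=0x35  N=0 Z=1
after  4: R0=0x35 R1=0x00 R2=0x00 R3=0x35 R4=0x35  N=0 Z=0
after  5: R0=0x35 R1=0x00 R2=0x00 R3=0x35 R4=0x35  N=0 Z=1
after  6: R0=0x35 R1=0x00 R2=0x00 R3=0x35 R4=0x35  N=0 Z=0
after  7: R0=0x35 R1=0x00 R2=0x6a R3=0x35 R4=0x35  N=0 Z=0
after  8: R0=0x35 R1=0x00 R2=0x6a R3=0x35 R4=0x00  N=0 Z=1
-- IRQ taken; context saved, return-PC = 9 --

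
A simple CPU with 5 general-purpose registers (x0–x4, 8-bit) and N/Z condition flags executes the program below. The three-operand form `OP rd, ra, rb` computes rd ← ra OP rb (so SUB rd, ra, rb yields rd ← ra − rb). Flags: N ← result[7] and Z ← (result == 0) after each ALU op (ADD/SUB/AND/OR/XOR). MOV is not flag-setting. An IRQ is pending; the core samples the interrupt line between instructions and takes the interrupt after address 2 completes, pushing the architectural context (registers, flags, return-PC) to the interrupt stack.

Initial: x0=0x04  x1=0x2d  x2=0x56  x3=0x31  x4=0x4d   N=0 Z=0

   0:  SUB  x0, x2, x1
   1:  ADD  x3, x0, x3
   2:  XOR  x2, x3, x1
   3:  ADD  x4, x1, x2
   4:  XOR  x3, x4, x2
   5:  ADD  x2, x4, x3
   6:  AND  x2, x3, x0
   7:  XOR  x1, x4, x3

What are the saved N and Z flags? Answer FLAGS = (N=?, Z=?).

FLAGS = (N=0, Z=0)

after  0: x0=0x29 x1=0x2d x2=0x56 x3=0x31 x4=0x4d  N=0 Z=0
after  1: x0=0x29 x1=0x2d x2=0x56 x3=0x5a x4=0x4d  N=0 Z=0
after  2: x0=0x29 x1=0x2d x2=0x77 x3=0x5a x4=0x4d  N=0 Z=0
-- IRQ taken; context saved, return-PC = 3 --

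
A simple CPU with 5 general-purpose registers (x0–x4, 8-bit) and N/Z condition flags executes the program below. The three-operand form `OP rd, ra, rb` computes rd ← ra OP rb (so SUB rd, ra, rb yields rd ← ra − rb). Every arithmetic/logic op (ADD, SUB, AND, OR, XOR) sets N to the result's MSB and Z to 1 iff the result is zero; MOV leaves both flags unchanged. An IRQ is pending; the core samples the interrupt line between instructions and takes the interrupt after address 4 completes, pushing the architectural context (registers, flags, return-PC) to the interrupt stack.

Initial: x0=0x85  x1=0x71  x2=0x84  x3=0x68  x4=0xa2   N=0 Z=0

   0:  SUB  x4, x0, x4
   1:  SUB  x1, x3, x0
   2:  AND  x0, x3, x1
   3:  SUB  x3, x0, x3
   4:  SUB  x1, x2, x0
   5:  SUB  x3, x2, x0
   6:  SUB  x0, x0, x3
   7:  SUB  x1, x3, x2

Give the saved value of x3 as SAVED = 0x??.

after  0: x0=0x85 x1=0x71 x2=0x84 x3=0x68 x4=0xe3  N=1 Z=0
after  1: x0=0x85 x1=0xe3 x2=0x84 x3=0x68 x4=0xe3  N=1 Z=0
after  2: x0=0x60 x1=0xe3 x2=0x84 x3=0x68 x4=0xe3  N=0 Z=0
after  3: x0=0x60 x1=0xe3 x2=0x84 x3=0xf8 x4=0xe3  N=1 Z=0
after  4: x0=0x60 x1=0x24 x2=0x84 x3=0xf8 x4=0xe3  N=0 Z=0
-- IRQ taken; context saved, return-PC = 5 --

SAVED = 0xf8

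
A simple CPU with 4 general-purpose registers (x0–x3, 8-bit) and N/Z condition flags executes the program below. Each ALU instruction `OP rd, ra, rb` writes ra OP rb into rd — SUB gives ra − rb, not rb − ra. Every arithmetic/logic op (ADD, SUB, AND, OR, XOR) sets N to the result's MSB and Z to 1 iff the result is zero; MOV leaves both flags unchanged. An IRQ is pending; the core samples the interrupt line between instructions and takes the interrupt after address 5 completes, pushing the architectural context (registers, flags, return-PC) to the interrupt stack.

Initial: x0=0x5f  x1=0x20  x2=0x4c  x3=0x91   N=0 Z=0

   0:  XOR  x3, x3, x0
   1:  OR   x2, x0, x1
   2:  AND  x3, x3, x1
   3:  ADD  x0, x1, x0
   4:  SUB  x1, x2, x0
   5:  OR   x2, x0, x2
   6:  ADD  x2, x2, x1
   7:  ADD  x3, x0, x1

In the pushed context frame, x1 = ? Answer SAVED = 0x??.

after  0: x0=0x5f x1=0x20 x2=0x4c x3=0xce  N=1 Z=0
after  1: x0=0x5f x1=0x20 x2=0x7f x3=0xce  N=0 Z=0
after  2: x0=0x5f x1=0x20 x2=0x7f x3=0x00  N=0 Z=1
after  3: x0=0x7f x1=0x20 x2=0x7f x3=0x00  N=0 Z=0
after  4: x0=0x7f x1=0x00 x2=0x7f x3=0x00  N=0 Z=1
after  5: x0=0x7f x1=0x00 x2=0x7f x3=0x00  N=0 Z=0
-- IRQ taken; context saved, return-PC = 6 --

SAVED = 0x00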